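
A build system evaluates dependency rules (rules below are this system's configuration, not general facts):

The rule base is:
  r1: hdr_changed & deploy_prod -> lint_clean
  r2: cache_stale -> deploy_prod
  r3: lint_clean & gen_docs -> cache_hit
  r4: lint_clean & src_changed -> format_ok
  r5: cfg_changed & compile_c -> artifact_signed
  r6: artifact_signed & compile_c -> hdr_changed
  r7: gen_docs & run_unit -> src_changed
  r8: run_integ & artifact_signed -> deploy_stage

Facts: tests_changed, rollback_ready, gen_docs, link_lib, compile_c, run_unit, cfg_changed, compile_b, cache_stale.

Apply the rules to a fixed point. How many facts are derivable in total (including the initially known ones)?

16

Round 1: r2 [cache_stale -> deploy_prod]; r5 [cfg_changed & compile_c -> artifact_signed]; r7 [gen_docs & run_unit -> src_changed]. New: deploy_prod, artifact_signed, src_changed.
Round 2: r6 [artifact_signed & compile_c -> hdr_changed]. New: hdr_changed.
Round 3: r1 [hdr_changed & deploy_prod -> lint_clean]. New: lint_clean.
Round 4: r3 [lint_clean & gen_docs -> cache_hit]; r4 [lint_clean & src_changed -> format_ok]. New: cache_hit, format_ok.
Closure: {artifact_signed, cache_hit, cache_stale, cfg_changed, compile_b, compile_c, deploy_prod, format_ok, gen_docs, hdr_changed, link_lib, lint_clean, rollback_ready, run_unit, src_changed, tests_changed} — 16 facts.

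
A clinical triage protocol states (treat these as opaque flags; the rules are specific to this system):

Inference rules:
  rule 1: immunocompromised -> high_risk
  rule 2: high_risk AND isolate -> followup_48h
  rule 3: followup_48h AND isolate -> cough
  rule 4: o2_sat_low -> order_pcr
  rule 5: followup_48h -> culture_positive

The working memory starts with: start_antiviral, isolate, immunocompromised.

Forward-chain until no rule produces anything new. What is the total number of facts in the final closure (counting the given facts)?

Round 1 fires rule 1, giving high_risk.
Round 2 fires rule 2, giving followup_48h.
Round 3 fires rule 3, rule 5, giving cough, culture_positive.
Closure: {cough, culture_positive, followup_48h, high_risk, immunocompromised, isolate, start_antiviral} — 7 facts.

7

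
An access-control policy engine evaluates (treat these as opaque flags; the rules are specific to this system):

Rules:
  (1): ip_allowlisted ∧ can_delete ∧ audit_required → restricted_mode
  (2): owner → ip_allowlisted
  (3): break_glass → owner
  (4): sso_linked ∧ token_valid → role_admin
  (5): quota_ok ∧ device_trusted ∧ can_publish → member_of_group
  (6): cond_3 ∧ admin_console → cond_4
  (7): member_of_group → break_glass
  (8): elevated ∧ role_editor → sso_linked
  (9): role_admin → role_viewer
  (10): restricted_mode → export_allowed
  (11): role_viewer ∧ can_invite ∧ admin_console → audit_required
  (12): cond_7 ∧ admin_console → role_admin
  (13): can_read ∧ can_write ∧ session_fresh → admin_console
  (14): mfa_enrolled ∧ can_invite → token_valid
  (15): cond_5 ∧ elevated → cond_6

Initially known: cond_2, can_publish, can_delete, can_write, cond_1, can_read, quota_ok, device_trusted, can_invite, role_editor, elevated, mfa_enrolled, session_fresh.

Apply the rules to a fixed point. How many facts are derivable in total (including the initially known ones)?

25

Round 1: (5) [quota_ok ∧ device_trusted ∧ can_publish → member_of_group]; (8) [elevated ∧ role_editor → sso_linked]; (13) [can_read ∧ can_write ∧ session_fresh → admin_console]; (14) [mfa_enrolled ∧ can_invite → token_valid]. Adds member_of_group, sso_linked, admin_console, token_valid.
Round 2: (4) [sso_linked ∧ token_valid → role_admin]; (7) [member_of_group → break_glass]. Adds role_admin, break_glass.
Round 3: (3) [break_glass → owner]; (9) [role_admin → role_viewer]. Adds owner, role_viewer.
Round 4: (2) [owner → ip_allowlisted]; (11) [role_viewer ∧ can_invite ∧ admin_console → audit_required]. Adds ip_allowlisted, audit_required.
Round 5: (1) [ip_allowlisted ∧ can_delete ∧ audit_required → restricted_mode]. Adds restricted_mode.
Round 6: (10) [restricted_mode → export_allowed]. Adds export_allowed.
Closure: {admin_console, audit_required, break_glass, can_delete, can_invite, can_publish, can_read, can_write, cond_1, cond_2, device_trusted, elevated, export_allowed, ip_allowlisted, member_of_group, mfa_enrolled, owner, quota_ok, restricted_mode, role_admin, role_editor, role_viewer, session_fresh, sso_linked, token_valid} — 25 facts.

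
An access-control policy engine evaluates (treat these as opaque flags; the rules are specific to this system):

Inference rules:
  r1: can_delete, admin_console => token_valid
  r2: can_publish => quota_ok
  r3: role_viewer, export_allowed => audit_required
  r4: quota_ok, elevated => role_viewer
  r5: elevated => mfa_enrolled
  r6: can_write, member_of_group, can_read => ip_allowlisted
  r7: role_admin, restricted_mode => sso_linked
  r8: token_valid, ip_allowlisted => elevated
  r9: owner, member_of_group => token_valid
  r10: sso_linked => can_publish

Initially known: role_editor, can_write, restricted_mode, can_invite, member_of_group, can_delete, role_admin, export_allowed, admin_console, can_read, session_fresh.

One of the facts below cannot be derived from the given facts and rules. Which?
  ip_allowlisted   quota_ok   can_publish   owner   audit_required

Round 1: r1 [can_delete, admin_console => token_valid]; r6 [can_write, member_of_group, can_read => ip_allowlisted]; r7 [role_admin, restricted_mode => sso_linked]. Adds token_valid, ip_allowlisted, sso_linked.
Round 2: r8 [token_valid, ip_allowlisted => elevated]; r10 [sso_linked => can_publish]. Adds elevated, can_publish.
Round 3: r2 [can_publish => quota_ok]; r5 [elevated => mfa_enrolled]. Adds quota_ok, mfa_enrolled.
Round 4: r4 [quota_ok, elevated => role_viewer]. Adds role_viewer.
Round 5: r3 [role_viewer, export_allowed => audit_required]. Adds audit_required.
Derived: can_publish (round 2), ip_allowlisted (round 1), audit_required (round 5), quota_ok (round 3). owner never appears in any round.

owner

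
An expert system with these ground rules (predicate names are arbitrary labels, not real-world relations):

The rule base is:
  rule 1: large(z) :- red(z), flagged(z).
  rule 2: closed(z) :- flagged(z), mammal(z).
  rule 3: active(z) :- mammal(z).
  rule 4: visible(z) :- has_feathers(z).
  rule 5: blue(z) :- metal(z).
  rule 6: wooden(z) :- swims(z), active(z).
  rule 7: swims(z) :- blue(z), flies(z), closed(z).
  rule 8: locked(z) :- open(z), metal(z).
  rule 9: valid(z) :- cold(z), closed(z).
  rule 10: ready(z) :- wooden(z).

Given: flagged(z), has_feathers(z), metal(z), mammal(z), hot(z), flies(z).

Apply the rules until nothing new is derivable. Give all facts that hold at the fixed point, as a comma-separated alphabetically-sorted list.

Round 1: rule 2 [closed(z) :- flagged(z), mammal(z).]; rule 3 [active(z) :- mammal(z).]; rule 4 [visible(z) :- has_feathers(z).]; rule 5 [blue(z) :- metal(z).]. Adds closed(z), active(z), visible(z), blue(z).
Round 2: rule 7 [swims(z) :- blue(z), flies(z), closed(z).]. Adds swims(z).
Round 3: rule 6 [wooden(z) :- swims(z), active(z).]. Adds wooden(z).
Round 4: rule 10 [ready(z) :- wooden(z).]. Adds ready(z).

active(z), blue(z), closed(z), flagged(z), flies(z), has_feathers(z), hot(z), mammal(z), metal(z), ready(z), swims(z), visible(z), wooden(z)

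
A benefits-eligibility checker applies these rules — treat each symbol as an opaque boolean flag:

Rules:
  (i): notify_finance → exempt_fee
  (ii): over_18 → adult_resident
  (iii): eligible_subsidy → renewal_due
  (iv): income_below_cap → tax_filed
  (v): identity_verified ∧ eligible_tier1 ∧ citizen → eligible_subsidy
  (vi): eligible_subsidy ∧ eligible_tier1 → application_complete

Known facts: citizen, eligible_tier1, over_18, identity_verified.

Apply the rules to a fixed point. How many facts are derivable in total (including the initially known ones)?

8

[1] (ii) [over_18 → adult_resident]; (v) [identity_verified ∧ eligible_tier1 ∧ citizen → eligible_subsidy]. ⇒ new: adult_resident, eligible_subsidy.
[2] (iii) [eligible_subsidy → renewal_due]; (vi) [eligible_subsidy ∧ eligible_tier1 → application_complete]. ⇒ new: renewal_due, application_complete.
Closure: {adult_resident, application_complete, citizen, eligible_subsidy, eligible_tier1, identity_verified, over_18, renewal_due} — 8 facts.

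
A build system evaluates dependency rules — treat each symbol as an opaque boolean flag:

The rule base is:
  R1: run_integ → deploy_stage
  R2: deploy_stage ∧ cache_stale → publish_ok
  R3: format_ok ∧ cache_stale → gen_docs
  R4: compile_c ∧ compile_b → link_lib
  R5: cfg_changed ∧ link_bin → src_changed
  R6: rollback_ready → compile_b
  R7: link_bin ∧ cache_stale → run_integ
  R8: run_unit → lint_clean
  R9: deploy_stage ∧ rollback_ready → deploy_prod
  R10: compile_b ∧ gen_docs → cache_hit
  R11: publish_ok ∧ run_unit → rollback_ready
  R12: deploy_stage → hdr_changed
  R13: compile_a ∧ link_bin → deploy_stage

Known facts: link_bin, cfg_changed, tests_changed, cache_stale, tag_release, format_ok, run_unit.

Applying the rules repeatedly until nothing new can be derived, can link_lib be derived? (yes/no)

no

[1] R3 [format_ok ∧ cache_stale → gen_docs]; R5 [cfg_changed ∧ link_bin → src_changed]; R7 [link_bin ∧ cache_stale → run_integ]; R8 [run_unit → lint_clean]. ⇒ new: gen_docs, src_changed, run_integ, lint_clean.
[2] R1 [run_integ → deploy_stage]. ⇒ new: deploy_stage.
[3] R2 [deploy_stage ∧ cache_stale → publish_ok]; R12 [deploy_stage → hdr_changed]. ⇒ new: publish_ok, hdr_changed.
[4] R11 [publish_ok ∧ run_unit → rollback_ready]. ⇒ new: rollback_ready.
[5] R6 [rollback_ready → compile_b]; R9 [deploy_stage ∧ rollback_ready → deploy_prod]. ⇒ new: compile_b, deploy_prod.
[6] R10 [compile_b ∧ gen_docs → cache_hit]. ⇒ new: cache_hit.
Fixed point reached. link_lib is concluded only by R4; R4 needs compile_c (never derived).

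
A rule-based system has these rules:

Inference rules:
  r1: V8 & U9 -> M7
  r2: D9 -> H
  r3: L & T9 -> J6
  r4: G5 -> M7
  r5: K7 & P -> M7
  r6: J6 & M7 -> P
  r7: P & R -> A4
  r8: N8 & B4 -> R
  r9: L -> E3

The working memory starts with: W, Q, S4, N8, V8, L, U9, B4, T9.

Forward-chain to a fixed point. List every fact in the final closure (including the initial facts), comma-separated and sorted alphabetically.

Round 1: r1 [V8 & U9 -> M7]; r3 [L & T9 -> J6]; r8 [N8 & B4 -> R]; r9 [L -> E3]. New: M7, J6, R, E3.
Round 2: r6 [J6 & M7 -> P]. New: P.
Round 3: r7 [P & R -> A4]. New: A4.

A4, B4, E3, J6, L, M7, N8, P, Q, R, S4, T9, U9, V8, W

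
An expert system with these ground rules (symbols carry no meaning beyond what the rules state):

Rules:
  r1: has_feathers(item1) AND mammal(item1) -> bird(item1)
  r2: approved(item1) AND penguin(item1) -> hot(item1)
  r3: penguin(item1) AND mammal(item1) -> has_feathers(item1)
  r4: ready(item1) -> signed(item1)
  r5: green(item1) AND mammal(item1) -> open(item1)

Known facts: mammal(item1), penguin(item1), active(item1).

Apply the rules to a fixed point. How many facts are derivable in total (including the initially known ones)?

Round 1 — r3, derive has_feathers(item1).
Round 2 — r1, derive bird(item1).
Closure: {active(item1), bird(item1), has_feathers(item1), mammal(item1), penguin(item1)} — 5 facts.

5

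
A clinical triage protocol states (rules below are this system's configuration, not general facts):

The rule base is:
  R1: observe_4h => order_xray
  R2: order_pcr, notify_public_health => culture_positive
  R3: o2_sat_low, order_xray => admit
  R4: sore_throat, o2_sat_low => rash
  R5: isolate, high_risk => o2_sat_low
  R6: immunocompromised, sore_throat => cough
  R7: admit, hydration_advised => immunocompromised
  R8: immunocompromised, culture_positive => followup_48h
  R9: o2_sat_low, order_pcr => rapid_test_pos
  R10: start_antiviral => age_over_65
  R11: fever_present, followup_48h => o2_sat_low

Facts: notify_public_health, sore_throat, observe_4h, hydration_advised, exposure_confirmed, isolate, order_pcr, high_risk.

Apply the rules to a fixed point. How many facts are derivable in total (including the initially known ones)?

Round 1: R1 [observe_4h => order_xray]; R2 [order_pcr, notify_public_health => culture_positive]; R5 [isolate, high_risk => o2_sat_low]. New: order_xray, culture_positive, o2_sat_low.
Round 2: R3 [o2_sat_low, order_xray => admit]; R4 [sore_throat, o2_sat_low => rash]; R9 [o2_sat_low, order_pcr => rapid_test_pos]. New: admit, rash, rapid_test_pos.
Round 3: R7 [admit, hydration_advised => immunocompromised]. New: immunocompromised.
Round 4: R6 [immunocompromised, sore_throat => cough]; R8 [immunocompromised, culture_positive => followup_48h]. New: cough, followup_48h.
Closure: {admit, cough, culture_positive, exposure_confirmed, followup_48h, high_risk, hydration_advised, immunocompromised, isolate, notify_public_health, o2_sat_low, observe_4h, order_pcr, order_xray, rapid_test_pos, rash, sore_throat} — 17 facts.

17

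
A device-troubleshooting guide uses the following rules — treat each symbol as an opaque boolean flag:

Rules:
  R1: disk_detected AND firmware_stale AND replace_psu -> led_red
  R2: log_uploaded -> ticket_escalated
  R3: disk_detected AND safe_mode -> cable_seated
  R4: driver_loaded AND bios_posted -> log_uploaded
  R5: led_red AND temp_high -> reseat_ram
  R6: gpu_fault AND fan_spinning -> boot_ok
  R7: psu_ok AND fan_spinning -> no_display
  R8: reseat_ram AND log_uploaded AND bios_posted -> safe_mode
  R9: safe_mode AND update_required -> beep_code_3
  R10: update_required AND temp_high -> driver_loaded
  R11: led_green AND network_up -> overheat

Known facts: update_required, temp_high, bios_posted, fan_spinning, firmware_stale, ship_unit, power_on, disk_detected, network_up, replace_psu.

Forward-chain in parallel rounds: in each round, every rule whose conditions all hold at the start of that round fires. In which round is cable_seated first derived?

Round 1 — R1, R10, derive led_red, driver_loaded.
Round 2 — R4, R5, derive log_uploaded, reseat_ram.
Round 3 — R2, R8, derive ticket_escalated, safe_mode.
Round 4 — R3, R9, derive cable_seated, beep_code_3.
cable_seated first appears in round 4.

4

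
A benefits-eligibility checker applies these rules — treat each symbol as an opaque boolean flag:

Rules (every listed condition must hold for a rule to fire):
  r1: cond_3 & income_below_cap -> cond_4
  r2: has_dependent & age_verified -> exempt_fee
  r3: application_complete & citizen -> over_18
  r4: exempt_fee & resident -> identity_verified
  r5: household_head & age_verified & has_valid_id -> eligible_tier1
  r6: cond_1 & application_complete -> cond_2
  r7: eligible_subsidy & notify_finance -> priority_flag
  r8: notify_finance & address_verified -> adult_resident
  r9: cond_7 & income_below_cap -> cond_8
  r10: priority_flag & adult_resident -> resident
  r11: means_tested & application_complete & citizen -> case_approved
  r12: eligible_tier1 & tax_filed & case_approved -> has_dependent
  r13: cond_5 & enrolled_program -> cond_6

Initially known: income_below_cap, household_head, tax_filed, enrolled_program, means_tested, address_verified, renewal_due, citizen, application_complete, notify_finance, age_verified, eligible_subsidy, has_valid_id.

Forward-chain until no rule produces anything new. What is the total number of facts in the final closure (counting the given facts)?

Round 1 — r3, r5, r7, r8, r11, derive over_18, eligible_tier1, priority_flag, adult_resident, case_approved.
Round 2 — r10, r12, derive resident, has_dependent.
Round 3 — r2, derive exempt_fee.
Round 4 — r4, derive identity_verified.
Closure: {address_verified, adult_resident, age_verified, application_complete, case_approved, citizen, eligible_subsidy, eligible_tier1, enrolled_program, exempt_fee, has_dependent, has_valid_id, household_head, identity_verified, income_below_cap, means_tested, notify_finance, over_18, priority_flag, renewal_due, resident, tax_filed} — 22 facts.

22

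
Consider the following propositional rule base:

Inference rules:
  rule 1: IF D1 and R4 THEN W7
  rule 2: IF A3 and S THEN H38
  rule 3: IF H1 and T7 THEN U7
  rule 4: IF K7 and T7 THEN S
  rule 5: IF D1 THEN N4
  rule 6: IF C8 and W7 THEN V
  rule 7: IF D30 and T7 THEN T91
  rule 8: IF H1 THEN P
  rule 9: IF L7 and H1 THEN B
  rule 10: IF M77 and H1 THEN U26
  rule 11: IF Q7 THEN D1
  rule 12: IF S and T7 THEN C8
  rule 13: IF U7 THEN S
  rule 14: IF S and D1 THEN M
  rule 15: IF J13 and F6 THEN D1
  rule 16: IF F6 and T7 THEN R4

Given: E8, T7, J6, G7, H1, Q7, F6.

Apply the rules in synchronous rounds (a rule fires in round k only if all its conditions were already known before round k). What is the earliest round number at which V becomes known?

4

Round 1: rule 3 [IF H1 and T7 THEN U7]; rule 8 [IF H1 THEN P]; rule 11 [IF Q7 THEN D1]; rule 16 [IF F6 and T7 THEN R4]. New: U7, P, D1, R4.
Round 2: rule 1 [IF D1 and R4 THEN W7]; rule 5 [IF D1 THEN N4]; rule 13 [IF U7 THEN S]. New: W7, N4, S.
Round 3: rule 12 [IF S and T7 THEN C8]; rule 14 [IF S and D1 THEN M]. New: C8, M.
Round 4: rule 6 [IF C8 and W7 THEN V]. New: V.
V first appears in round 4.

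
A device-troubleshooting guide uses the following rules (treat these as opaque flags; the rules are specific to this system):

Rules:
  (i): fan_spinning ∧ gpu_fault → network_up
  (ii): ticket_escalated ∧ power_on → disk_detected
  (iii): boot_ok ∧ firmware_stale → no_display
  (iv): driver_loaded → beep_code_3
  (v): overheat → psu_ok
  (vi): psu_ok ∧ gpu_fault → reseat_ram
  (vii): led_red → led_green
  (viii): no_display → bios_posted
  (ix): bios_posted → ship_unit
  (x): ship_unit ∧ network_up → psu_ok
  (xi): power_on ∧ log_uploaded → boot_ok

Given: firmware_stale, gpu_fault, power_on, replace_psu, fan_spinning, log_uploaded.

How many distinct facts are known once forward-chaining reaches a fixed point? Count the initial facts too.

Round 1: (i) [fan_spinning ∧ gpu_fault → network_up]; (xi) [power_on ∧ log_uploaded → boot_ok]. New: network_up, boot_ok.
Round 2: (iii) [boot_ok ∧ firmware_stale → no_display]. New: no_display.
Round 3: (viii) [no_display → bios_posted]. New: bios_posted.
Round 4: (ix) [bios_posted → ship_unit]. New: ship_unit.
Round 5: (x) [ship_unit ∧ network_up → psu_ok]. New: psu_ok.
Round 6: (vi) [psu_ok ∧ gpu_fault → reseat_ram]. New: reseat_ram.
Closure: {bios_posted, boot_ok, fan_spinning, firmware_stale, gpu_fault, log_uploaded, network_up, no_display, power_on, psu_ok, replace_psu, reseat_ram, ship_unit} — 13 facts.

13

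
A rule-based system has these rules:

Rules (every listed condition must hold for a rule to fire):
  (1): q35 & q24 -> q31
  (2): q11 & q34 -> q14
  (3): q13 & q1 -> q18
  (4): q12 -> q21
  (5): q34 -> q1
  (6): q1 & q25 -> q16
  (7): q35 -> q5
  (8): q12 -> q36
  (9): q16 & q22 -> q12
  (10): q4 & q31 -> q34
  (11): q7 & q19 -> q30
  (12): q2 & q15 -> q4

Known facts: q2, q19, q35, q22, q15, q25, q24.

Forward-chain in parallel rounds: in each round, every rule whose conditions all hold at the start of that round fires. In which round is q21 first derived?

6

Round 1: (1) [q35 & q24 -> q31]; (7) [q35 -> q5]; (12) [q2 & q15 -> q4]. Adds q31, q5, q4.
Round 2: (10) [q4 & q31 -> q34]. Adds q34.
Round 3: (5) [q34 -> q1]. Adds q1.
Round 4: (6) [q1 & q25 -> q16]. Adds q16.
Round 5: (9) [q16 & q22 -> q12]. Adds q12.
Round 6: (4) [q12 -> q21]; (8) [q12 -> q36]. Adds q21, q36.
q21 first appears in round 6.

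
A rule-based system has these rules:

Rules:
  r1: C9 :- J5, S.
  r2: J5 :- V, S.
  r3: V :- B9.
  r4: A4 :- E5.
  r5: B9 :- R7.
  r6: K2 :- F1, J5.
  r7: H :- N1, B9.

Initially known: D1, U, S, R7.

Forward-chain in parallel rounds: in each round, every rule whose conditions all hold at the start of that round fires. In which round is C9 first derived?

Round 1: r5 [B9 :- R7.]. Adds B9.
Round 2: r3 [V :- B9.]. Adds V.
Round 3: r2 [J5 :- V, S.]. Adds J5.
Round 4: r1 [C9 :- J5, S.]. Adds C9.
C9 first appears in round 4.

4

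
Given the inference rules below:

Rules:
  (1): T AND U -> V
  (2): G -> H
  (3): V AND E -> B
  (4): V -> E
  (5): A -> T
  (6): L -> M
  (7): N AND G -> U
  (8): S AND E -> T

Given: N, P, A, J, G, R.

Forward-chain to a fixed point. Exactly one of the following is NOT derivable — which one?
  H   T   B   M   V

M

[1] (2) [G -> H]; (5) [A -> T]; (7) [N AND G -> U]. ⇒ new: H, T, U.
[2] (1) [T AND U -> V]. ⇒ new: V.
[3] (4) [V -> E]. ⇒ new: E.
[4] (3) [V AND E -> B]. ⇒ new: B.
Derived: B (round 4), V (round 2), T (round 1), H (round 1). M never appears in any round.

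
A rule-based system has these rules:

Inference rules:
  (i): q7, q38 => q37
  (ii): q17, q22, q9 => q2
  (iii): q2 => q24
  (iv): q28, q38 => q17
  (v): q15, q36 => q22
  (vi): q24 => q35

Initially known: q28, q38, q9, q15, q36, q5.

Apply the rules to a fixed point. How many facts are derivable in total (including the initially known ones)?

Round 1 fires (iv), (v), giving q17, q22.
Round 2 fires (ii), giving q2.
Round 3 fires (iii), giving q24.
Round 4 fires (vi), giving q35.
Closure: {q15, q17, q2, q22, q24, q28, q35, q36, q38, q5, q9} — 11 facts.

11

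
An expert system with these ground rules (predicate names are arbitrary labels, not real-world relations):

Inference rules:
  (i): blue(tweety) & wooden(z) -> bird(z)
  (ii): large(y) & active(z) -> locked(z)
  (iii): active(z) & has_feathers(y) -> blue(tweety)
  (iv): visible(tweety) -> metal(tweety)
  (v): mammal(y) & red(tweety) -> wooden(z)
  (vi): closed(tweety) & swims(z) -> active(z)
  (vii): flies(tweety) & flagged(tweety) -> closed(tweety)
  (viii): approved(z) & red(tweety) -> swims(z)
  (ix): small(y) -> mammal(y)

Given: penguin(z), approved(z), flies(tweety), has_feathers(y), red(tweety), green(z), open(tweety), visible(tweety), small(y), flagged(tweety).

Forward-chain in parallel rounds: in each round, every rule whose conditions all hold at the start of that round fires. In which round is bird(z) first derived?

Round 1: (iv) [visible(tweety) -> metal(tweety)]; (vii) [flies(tweety) & flagged(tweety) -> closed(tweety)]; (viii) [approved(z) & red(tweety) -> swims(z)]; (ix) [small(y) -> mammal(y)]. New: metal(tweety), closed(tweety), swims(z), mammal(y).
Round 2: (v) [mammal(y) & red(tweety) -> wooden(z)]; (vi) [closed(tweety) & swims(z) -> active(z)]. New: wooden(z), active(z).
Round 3: (iii) [active(z) & has_feathers(y) -> blue(tweety)]. New: blue(tweety).
Round 4: (i) [blue(tweety) & wooden(z) -> bird(z)]. New: bird(z).
bird(z) first appears in round 4.

4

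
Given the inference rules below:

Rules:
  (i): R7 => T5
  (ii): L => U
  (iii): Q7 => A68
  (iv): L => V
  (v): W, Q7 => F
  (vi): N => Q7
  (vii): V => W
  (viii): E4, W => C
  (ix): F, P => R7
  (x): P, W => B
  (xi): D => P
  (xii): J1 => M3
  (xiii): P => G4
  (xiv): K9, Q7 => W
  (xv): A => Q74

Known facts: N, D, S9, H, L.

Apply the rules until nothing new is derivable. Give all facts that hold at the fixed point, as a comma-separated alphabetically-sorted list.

A68, B, D, F, G4, H, L, N, P, Q7, R7, S9, T5, U, V, W

Round 1: (ii) [L => U]; (iv) [L => V]; (vi) [N => Q7]; (xi) [D => P]. Adds U, V, Q7, P.
Round 2: (iii) [Q7 => A68]; (vii) [V => W]; (xiii) [P => G4]. Adds A68, W, G4.
Round 3: (v) [W, Q7 => F]; (x) [P, W => B]. Adds F, B.
Round 4: (ix) [F, P => R7]. Adds R7.
Round 5: (i) [R7 => T5]. Adds T5.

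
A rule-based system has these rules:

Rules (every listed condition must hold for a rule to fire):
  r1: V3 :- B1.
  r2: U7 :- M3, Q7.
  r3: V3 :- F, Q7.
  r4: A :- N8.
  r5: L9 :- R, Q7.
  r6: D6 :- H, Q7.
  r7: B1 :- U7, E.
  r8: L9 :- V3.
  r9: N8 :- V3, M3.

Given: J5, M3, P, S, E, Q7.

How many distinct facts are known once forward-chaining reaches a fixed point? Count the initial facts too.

12

Round 1: r2 [U7 :- M3, Q7.]. Adds U7.
Round 2: r7 [B1 :- U7, E.]. Adds B1.
Round 3: r1 [V3 :- B1.]. Adds V3.
Round 4: r8 [L9 :- V3.]; r9 [N8 :- V3, M3.]. Adds L9, N8.
Round 5: r4 [A :- N8.]. Adds A.
Closure: {A, B1, E, J5, L9, M3, N8, P, Q7, S, U7, V3} — 12 facts.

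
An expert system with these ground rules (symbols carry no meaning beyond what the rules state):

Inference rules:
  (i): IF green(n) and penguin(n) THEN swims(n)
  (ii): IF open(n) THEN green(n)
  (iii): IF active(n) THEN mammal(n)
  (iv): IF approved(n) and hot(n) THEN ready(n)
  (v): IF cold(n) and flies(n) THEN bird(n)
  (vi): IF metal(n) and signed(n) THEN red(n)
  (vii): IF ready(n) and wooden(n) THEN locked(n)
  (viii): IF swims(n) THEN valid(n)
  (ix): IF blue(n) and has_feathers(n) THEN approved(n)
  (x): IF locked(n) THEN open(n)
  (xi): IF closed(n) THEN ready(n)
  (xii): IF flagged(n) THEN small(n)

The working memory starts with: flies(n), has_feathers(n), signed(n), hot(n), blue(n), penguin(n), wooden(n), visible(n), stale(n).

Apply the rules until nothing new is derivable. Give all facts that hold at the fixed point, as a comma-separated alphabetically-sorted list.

Round 1 fires (ix), giving approved(n).
Round 2 fires (iv), giving ready(n).
Round 3 fires (vii), giving locked(n).
Round 4 fires (x), giving open(n).
Round 5 fires (ii), giving green(n).
Round 6 fires (i), giving swims(n).
Round 7 fires (viii), giving valid(n).

approved(n), blue(n), flies(n), green(n), has_feathers(n), hot(n), locked(n), open(n), penguin(n), ready(n), signed(n), stale(n), swims(n), valid(n), visible(n), wooden(n)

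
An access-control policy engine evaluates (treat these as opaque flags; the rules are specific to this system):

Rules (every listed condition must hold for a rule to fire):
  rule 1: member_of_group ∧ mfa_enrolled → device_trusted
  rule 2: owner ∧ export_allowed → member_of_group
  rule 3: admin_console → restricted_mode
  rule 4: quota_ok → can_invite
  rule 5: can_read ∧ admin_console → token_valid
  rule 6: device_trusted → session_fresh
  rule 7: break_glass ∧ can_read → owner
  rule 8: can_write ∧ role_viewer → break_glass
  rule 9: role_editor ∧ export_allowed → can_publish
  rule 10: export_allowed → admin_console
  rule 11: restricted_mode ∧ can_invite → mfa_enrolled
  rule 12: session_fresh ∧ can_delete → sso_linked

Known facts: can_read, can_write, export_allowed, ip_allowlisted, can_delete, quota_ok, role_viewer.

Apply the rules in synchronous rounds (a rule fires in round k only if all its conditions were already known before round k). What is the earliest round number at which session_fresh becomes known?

5

Round 1 — rule 4, rule 8, rule 10, derive can_invite, break_glass, admin_console.
Round 2 — rule 3, rule 5, rule 7, derive restricted_mode, token_valid, owner.
Round 3 — rule 2, rule 11, derive member_of_group, mfa_enrolled.
Round 4 — rule 1, derive device_trusted.
Round 5 — rule 6, derive session_fresh.
session_fresh first appears in round 5.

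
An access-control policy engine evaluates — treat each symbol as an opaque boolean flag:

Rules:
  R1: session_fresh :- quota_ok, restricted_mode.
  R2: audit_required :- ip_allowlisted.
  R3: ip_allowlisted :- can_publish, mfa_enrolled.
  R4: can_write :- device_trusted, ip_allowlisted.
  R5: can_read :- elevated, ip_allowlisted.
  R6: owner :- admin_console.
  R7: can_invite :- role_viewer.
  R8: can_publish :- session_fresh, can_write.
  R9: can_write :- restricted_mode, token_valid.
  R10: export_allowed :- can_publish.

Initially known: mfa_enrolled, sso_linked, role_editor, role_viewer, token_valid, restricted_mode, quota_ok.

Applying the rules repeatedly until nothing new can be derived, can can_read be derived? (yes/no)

no

Round 1 — R1, R7, R9, derive session_fresh, can_invite, can_write.
Round 2 — R8, derive can_publish.
Round 3 — R3, R10, derive ip_allowlisted, export_allowed.
Round 4 — R2, derive audit_required.
Fixed point reached. can_read is concluded only by R5; R5 needs elevated (never derived).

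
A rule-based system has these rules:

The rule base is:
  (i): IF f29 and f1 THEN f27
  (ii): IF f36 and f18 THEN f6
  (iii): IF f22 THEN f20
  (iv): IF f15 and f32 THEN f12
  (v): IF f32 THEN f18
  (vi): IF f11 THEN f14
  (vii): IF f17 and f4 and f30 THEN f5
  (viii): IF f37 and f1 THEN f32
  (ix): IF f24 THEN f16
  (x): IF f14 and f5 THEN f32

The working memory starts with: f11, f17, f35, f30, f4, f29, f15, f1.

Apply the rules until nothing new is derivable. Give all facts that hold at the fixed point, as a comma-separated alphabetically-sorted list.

f1, f11, f12, f14, f15, f17, f18, f27, f29, f30, f32, f35, f4, f5

Round 1: (i) [IF f29 and f1 THEN f27]; (vi) [IF f11 THEN f14]; (vii) [IF f17 and f4 and f30 THEN f5]. Adds f27, f14, f5.
Round 2: (x) [IF f14 and f5 THEN f32]. Adds f32.
Round 3: (iv) [IF f15 and f32 THEN f12]; (v) [IF f32 THEN f18]. Adds f12, f18.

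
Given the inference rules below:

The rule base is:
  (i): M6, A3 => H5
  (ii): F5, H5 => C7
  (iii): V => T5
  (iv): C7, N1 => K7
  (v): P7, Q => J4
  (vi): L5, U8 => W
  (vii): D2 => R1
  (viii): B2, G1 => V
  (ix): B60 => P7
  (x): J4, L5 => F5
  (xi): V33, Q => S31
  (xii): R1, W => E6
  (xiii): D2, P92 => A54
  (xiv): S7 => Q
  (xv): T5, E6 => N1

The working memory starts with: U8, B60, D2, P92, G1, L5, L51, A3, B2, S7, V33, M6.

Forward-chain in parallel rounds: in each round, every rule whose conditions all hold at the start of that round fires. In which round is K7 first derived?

5

Round 1: (i) [M6, A3 => H5]; (vi) [L5, U8 => W]; (vii) [D2 => R1]; (viii) [B2, G1 => V]; (ix) [B60 => P7]; (xiii) [D2, P92 => A54]; (xiv) [S7 => Q]. Adds H5, W, R1, V, P7, A54, Q.
Round 2: (iii) [V => T5]; (v) [P7, Q => J4]; (xi) [V33, Q => S31]; (xii) [R1, W => E6]. Adds T5, J4, S31, E6.
Round 3: (x) [J4, L5 => F5]; (xv) [T5, E6 => N1]. Adds F5, N1.
Round 4: (ii) [F5, H5 => C7]. Adds C7.
Round 5: (iv) [C7, N1 => K7]. Adds K7.
K7 first appears in round 5.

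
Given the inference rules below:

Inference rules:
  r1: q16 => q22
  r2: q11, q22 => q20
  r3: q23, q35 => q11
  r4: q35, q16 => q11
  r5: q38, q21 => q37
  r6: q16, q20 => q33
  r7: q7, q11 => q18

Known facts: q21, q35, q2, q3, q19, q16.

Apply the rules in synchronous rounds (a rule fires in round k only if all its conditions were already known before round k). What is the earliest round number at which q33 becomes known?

Round 1 fires r1, r4, giving q22, q11.
Round 2 fires r2, giving q20.
Round 3 fires r6, giving q33.
q33 first appears in round 3.

3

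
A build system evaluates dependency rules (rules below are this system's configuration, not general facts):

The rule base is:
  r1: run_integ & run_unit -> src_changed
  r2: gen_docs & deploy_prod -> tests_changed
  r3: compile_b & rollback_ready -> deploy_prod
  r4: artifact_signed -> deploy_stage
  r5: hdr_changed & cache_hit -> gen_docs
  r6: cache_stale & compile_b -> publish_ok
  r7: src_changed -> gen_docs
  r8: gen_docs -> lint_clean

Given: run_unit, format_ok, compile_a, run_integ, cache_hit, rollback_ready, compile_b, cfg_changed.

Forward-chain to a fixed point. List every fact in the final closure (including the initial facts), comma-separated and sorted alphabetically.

[1] r1 [run_integ & run_unit -> src_changed]; r3 [compile_b & rollback_ready -> deploy_prod]. ⇒ new: src_changed, deploy_prod.
[2] r7 [src_changed -> gen_docs]. ⇒ new: gen_docs.
[3] r2 [gen_docs & deploy_prod -> tests_changed]; r8 [gen_docs -> lint_clean]. ⇒ new: tests_changed, lint_clean.

cache_hit, cfg_changed, compile_a, compile_b, deploy_prod, format_ok, gen_docs, lint_clean, rollback_ready, run_integ, run_unit, src_changed, tests_changed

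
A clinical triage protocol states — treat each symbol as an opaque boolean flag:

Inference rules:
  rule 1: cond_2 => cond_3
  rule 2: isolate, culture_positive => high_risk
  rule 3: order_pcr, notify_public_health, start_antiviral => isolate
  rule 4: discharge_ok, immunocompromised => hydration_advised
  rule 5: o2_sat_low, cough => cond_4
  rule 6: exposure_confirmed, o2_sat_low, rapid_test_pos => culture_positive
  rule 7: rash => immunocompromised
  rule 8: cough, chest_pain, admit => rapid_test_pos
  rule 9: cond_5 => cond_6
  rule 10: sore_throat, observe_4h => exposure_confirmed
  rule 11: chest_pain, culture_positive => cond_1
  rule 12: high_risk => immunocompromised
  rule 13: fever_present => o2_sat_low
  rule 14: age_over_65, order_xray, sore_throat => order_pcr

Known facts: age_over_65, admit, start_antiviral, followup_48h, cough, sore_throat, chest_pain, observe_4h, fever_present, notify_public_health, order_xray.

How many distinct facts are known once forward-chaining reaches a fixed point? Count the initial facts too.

21

Round 1: rule 8 [cough, chest_pain, admit => rapid_test_pos]; rule 10 [sore_throat, observe_4h => exposure_confirmed]; rule 13 [fever_present => o2_sat_low]; rule 14 [age_over_65, order_xray, sore_throat => order_pcr]. New: rapid_test_pos, exposure_confirmed, o2_sat_low, order_pcr.
Round 2: rule 3 [order_pcr, notify_public_health, start_antiviral => isolate]; rule 5 [o2_sat_low, cough => cond_4]; rule 6 [exposure_confirmed, o2_sat_low, rapid_test_pos => culture_positive]. New: isolate, cond_4, culture_positive.
Round 3: rule 2 [isolate, culture_positive => high_risk]; rule 11 [chest_pain, culture_positive => cond_1]. New: high_risk, cond_1.
Round 4: rule 12 [high_risk => immunocompromised]. New: immunocompromised.
Closure: {admit, age_over_65, chest_pain, cond_1, cond_4, cough, culture_positive, exposure_confirmed, fever_present, followup_48h, high_risk, immunocompromised, isolate, notify_public_health, o2_sat_low, observe_4h, order_pcr, order_xray, rapid_test_pos, sore_throat, start_antiviral} — 21 facts.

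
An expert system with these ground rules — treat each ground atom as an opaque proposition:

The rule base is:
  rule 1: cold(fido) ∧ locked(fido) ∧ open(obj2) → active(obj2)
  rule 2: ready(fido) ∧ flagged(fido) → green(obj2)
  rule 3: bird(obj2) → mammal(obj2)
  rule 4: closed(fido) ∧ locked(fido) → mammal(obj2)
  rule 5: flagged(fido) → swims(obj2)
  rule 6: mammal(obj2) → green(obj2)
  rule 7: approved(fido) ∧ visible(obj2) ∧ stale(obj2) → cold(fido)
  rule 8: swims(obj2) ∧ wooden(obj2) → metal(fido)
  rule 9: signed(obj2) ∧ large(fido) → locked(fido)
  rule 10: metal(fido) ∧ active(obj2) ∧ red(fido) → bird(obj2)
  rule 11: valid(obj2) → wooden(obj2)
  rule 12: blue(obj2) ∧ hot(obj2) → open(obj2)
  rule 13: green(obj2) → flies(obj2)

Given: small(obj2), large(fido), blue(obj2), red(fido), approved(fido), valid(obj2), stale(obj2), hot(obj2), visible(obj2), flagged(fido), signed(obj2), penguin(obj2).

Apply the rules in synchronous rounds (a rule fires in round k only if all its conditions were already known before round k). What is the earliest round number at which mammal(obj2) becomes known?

4

Round 1: rule 5 [flagged(fido) → swims(obj2)]; rule 7 [approved(fido) ∧ visible(obj2) ∧ stale(obj2) → cold(fido)]; rule 9 [signed(obj2) ∧ large(fido) → locked(fido)]; rule 11 [valid(obj2) → wooden(obj2)]; rule 12 [blue(obj2) ∧ hot(obj2) → open(obj2)]. New: swims(obj2), cold(fido), locked(fido), wooden(obj2), open(obj2).
Round 2: rule 1 [cold(fido) ∧ locked(fido) ∧ open(obj2) → active(obj2)]; rule 8 [swims(obj2) ∧ wooden(obj2) → metal(fido)]. New: active(obj2), metal(fido).
Round 3: rule 10 [metal(fido) ∧ active(obj2) ∧ red(fido) → bird(obj2)]. New: bird(obj2).
Round 4: rule 3 [bird(obj2) → mammal(obj2)]. New: mammal(obj2).
mammal(obj2) first appears in round 4.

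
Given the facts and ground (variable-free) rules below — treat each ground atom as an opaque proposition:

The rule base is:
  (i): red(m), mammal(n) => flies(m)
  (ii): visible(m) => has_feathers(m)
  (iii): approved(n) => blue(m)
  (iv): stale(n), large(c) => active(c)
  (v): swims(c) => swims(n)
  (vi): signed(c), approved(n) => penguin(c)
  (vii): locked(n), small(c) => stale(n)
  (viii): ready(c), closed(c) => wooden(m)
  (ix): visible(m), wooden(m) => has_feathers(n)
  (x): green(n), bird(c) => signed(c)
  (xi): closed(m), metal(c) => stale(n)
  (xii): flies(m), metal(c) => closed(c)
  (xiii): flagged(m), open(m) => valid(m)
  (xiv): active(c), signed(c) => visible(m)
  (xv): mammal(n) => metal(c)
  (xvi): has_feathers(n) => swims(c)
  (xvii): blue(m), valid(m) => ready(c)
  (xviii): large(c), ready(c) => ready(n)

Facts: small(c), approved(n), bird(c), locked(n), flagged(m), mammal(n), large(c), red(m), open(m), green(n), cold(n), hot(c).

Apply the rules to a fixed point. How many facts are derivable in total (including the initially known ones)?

29

Round 1 fires (i), (iii), (vii), (x), (xiii), (xv), giving flies(m), blue(m), stale(n), signed(c), valid(m), metal(c).
Round 2 fires (iv), (vi), (xii), (xvii), giving active(c), penguin(c), closed(c), ready(c).
Round 3 fires (viii), (xiv), (xviii), giving wooden(m), visible(m), ready(n).
Round 4 fires (ii), (ix), giving has_feathers(m), has_feathers(n).
Round 5 fires (xvi), giving swims(c).
Round 6 fires (v), giving swims(n).
Closure: {active(c), approved(n), bird(c), blue(m), closed(c), cold(n), flagged(m), flies(m), green(n), has_feathers(m), has_feathers(n), hot(c), large(c), locked(n), mammal(n), metal(c), open(m), penguin(c), ready(c), ready(n), red(m), signed(c), small(c), stale(n), swims(c), swims(n), valid(m), visible(m), wooden(m)} — 29 facts.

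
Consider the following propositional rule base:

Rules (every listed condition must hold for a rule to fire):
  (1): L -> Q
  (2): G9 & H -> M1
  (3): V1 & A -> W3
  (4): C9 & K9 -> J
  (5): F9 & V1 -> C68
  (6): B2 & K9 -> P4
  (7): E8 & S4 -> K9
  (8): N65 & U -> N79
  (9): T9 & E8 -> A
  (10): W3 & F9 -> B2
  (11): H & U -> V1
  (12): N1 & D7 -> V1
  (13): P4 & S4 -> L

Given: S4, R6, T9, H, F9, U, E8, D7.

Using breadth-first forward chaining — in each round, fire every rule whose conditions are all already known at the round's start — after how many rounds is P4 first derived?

Round 1: (7) [E8 & S4 -> K9]; (9) [T9 & E8 -> A]; (11) [H & U -> V1]. New: K9, A, V1.
Round 2: (3) [V1 & A -> W3]; (5) [F9 & V1 -> C68]. New: W3, C68.
Round 3: (10) [W3 & F9 -> B2]. New: B2.
Round 4: (6) [B2 & K9 -> P4]. New: P4.
P4 first appears in round 4.

4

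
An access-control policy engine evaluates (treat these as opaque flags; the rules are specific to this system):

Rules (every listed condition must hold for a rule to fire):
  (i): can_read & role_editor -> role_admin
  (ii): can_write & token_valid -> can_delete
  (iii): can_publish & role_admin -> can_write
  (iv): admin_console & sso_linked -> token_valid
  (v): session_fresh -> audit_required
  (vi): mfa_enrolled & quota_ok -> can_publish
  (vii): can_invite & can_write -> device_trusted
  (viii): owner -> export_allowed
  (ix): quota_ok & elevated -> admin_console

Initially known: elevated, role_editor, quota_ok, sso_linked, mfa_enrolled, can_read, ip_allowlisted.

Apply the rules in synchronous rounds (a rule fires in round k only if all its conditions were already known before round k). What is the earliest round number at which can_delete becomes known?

3

Round 1 — (i), (vi), (ix), derive role_admin, can_publish, admin_console.
Round 2 — (iii), (iv), derive can_write, token_valid.
Round 3 — (ii), derive can_delete.
can_delete first appears in round 3.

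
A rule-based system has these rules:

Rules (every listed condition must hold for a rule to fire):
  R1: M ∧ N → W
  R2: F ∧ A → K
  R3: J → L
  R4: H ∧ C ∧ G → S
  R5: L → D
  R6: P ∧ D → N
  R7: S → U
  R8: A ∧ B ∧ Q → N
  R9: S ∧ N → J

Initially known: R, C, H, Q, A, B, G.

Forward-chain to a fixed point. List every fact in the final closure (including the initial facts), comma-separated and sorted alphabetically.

A, B, C, D, G, H, J, L, N, Q, R, S, U

Round 1 — R4, R8, derive S, N.
Round 2 — R7, R9, derive U, J.
Round 3 — R3, derive L.
Round 4 — R5, derive D.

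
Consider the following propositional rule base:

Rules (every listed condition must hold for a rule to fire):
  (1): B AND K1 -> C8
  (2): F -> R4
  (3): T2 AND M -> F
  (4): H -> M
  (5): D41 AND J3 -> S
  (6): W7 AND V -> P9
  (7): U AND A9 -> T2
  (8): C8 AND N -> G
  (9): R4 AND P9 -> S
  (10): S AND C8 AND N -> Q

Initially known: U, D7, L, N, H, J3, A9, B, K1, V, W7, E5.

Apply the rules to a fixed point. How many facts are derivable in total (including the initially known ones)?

Round 1: (1) [B AND K1 -> C8]; (4) [H -> M]; (6) [W7 AND V -> P9]; (7) [U AND A9 -> T2]. Adds C8, M, P9, T2.
Round 2: (3) [T2 AND M -> F]; (8) [C8 AND N -> G]. Adds F, G.
Round 3: (2) [F -> R4]. Adds R4.
Round 4: (9) [R4 AND P9 -> S]. Adds S.
Round 5: (10) [S AND C8 AND N -> Q]. Adds Q.
Closure: {A9, B, C8, D7, E5, F, G, H, J3, K1, L, M, N, P9, Q, R4, S, T2, U, V, W7} — 21 facts.

21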